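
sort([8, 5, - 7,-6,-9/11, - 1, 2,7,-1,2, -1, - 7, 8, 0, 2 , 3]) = [ - 7, -7, - 6,-1,-1,-1 , -9/11 , 0,  2, 2, 2,3,  5 , 7, 8, 8] 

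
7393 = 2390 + 5003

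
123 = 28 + 95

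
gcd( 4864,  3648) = 1216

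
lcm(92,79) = 7268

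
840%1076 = 840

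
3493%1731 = 31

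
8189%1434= 1019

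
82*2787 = 228534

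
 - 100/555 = - 1+91/111= - 0.18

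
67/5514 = 67/5514= 0.01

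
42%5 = 2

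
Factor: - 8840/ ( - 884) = 2^1 * 5^1 = 10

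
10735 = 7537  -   - 3198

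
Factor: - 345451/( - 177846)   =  2^( - 1 )*3^ ( - 1)*29641^(-1)*345451^1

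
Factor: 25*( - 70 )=-1750 = - 2^1*5^3*7^1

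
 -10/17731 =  - 10/17731 = - 0.00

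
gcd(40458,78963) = 3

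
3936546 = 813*4842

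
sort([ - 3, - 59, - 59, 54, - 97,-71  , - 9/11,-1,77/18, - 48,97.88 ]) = [  -  97 , - 71,-59 , - 59,  -  48,  -  3,-1,  -  9/11, 77/18, 54,97.88 ]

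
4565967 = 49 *93183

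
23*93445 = 2149235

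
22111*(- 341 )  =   - 7539851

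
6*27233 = 163398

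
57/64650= 19/21550 = 0.00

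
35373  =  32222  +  3151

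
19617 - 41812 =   -  22195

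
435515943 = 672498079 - 236982136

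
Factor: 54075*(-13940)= -2^2*3^1*5^3*7^1*17^1*41^1*103^1= -753805500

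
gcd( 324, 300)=12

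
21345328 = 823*25936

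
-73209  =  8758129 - 8831338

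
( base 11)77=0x54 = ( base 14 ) 60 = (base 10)84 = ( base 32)2K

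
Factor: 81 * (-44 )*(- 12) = 2^4*3^5*11^1 = 42768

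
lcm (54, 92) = 2484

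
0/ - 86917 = 0/1 =- 0.00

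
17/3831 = 17/3831 = 0.00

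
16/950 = 8/475 = 0.02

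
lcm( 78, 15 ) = 390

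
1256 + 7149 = 8405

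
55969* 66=3693954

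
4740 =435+4305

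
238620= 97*2460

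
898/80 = 11 + 9/40 = 11.22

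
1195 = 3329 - 2134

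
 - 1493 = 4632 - 6125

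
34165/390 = 6833/78=87.60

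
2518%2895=2518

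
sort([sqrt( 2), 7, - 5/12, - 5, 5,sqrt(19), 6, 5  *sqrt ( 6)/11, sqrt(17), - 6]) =[-6, - 5, - 5/12,  5*sqrt (6) /11, sqrt( 2), sqrt(17),  sqrt( 19),5,6 , 7 ]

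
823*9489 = 7809447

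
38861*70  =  2720270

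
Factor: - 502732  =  -2^2*125683^1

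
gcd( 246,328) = 82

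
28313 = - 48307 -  - 76620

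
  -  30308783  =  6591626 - 36900409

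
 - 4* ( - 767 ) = 3068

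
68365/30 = 13673/6=2278.83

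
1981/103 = 1981/103 = 19.23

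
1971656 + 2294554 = 4266210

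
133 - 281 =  - 148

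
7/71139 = 7/71139=0.00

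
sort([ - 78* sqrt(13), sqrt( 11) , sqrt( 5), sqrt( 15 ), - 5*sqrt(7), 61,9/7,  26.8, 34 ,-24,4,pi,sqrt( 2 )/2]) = [ - 78*sqrt( 13), - 24, - 5*sqrt( 7), sqrt( 2)/2,  9/7, sqrt ( 5), pi,  sqrt( 11), sqrt(15), 4, 26.8, 34, 61 ]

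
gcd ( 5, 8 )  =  1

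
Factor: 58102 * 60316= 3504480232 = 2^3*11^1*17^1*19^1  *  139^1*887^1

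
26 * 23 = 598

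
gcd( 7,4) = 1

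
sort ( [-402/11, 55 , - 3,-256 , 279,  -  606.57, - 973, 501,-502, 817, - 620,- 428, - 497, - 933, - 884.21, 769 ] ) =[ - 973, - 933, - 884.21,- 620, - 606.57, - 502 , - 497, - 428, - 256, - 402/11, - 3,55,279, 501 , 769,817] 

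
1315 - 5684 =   -  4369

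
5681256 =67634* 84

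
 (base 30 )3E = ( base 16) 68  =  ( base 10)104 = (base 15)6e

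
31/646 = 31/646 = 0.05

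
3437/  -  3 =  - 1146 + 1/3 = -  1145.67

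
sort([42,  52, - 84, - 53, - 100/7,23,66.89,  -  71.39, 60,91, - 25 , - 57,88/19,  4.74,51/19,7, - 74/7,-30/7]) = [ - 84,-71.39, - 57,-53, - 25, - 100/7,  -  74/7, - 30/7,51/19,88/19,4.74,7,  23,42,52,60, 66.89, 91]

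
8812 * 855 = 7534260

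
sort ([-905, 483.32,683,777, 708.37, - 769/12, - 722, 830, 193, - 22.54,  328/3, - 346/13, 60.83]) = [ - 905, - 722,-769/12, - 346/13, - 22.54, 60.83 , 328/3,193, 483.32, 683,708.37, 777,  830]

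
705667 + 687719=1393386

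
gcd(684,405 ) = 9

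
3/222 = 1/74 =0.01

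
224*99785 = 22351840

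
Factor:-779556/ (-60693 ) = 259852/20231=   2^2 * 167^1*389^1*20231^( - 1)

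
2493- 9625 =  - 7132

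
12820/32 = 400 + 5/8 = 400.62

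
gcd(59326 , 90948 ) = 2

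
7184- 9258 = - 2074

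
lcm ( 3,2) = 6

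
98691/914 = 98691/914 = 107.98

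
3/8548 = 3/8548 = 0.00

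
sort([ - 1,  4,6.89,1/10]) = [-1,1/10, 4, 6.89] 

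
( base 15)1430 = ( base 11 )3278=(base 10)4320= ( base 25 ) 6MK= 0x10e0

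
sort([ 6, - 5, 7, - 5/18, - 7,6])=[- 7, - 5,-5/18, 6 , 6, 7 ] 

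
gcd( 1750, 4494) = 14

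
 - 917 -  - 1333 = 416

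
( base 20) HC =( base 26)de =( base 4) 11200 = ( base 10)352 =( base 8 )540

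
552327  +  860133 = 1412460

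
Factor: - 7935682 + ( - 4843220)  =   -12778902 = -2^1*3^2*293^1*2423^1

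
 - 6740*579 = -3902460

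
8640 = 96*90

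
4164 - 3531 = 633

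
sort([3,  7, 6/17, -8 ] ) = [ - 8,6/17, 3, 7]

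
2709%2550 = 159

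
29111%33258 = 29111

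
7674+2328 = 10002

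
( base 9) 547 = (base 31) EE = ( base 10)448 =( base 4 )13000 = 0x1c0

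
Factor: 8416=2^5*263^1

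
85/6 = 85/6 = 14.17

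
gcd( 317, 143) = 1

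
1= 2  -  1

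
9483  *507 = 4807881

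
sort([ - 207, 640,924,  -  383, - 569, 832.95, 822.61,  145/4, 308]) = [ - 569, - 383, -207, 145/4, 308,640, 822.61,832.95,924]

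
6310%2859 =592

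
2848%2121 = 727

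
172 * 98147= 16881284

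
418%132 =22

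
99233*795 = 78890235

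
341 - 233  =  108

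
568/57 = 9  +  55/57 = 9.96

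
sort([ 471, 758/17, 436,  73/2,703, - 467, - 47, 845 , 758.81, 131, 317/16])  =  [ - 467,-47, 317/16,73/2,758/17,131,436,471, 703,758.81, 845]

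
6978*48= 334944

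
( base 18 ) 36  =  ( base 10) 60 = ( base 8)74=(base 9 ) 66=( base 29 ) 22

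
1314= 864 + 450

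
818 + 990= 1808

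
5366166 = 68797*78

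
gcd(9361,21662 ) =1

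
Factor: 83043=3^2*9227^1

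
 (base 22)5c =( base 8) 172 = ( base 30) 42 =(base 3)11112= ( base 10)122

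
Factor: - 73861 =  - 233^1 * 317^1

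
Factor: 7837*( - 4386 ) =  - 2^1*3^1*17^2*43^1*461^1 = - 34373082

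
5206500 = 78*66750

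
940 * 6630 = 6232200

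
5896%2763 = 370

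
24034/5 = 24034/5= 4806.80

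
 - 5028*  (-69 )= 346932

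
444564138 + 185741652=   630305790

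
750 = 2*375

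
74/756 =37/378 = 0.10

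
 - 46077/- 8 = 46077/8 = 5759.62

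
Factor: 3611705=5^1 * 722341^1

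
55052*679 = 37380308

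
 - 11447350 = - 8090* 1415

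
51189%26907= 24282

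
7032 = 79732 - 72700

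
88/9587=88/9587 = 0.01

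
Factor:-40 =-2^3*5^1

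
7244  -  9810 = -2566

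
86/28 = 3+1/14 = 3.07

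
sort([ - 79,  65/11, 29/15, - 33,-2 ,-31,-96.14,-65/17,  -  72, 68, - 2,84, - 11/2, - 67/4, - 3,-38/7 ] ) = [ - 96.14,-79, - 72, -33,-31,-67/4,  -  11/2, - 38/7,-65/17 ,  -  3, - 2, - 2,29/15, 65/11,68,84] 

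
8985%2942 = 159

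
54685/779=54685/779= 70.20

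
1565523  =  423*3701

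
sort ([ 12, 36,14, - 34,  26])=[-34, 12 , 14 , 26,36]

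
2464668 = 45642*54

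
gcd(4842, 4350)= 6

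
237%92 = 53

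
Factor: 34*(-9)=-2^1*3^2*17^1 = - 306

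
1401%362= 315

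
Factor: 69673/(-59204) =-2^( - 2) * 41^(-1)*193^1 = -193/164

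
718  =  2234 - 1516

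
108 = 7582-7474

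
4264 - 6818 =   -  2554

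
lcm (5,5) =5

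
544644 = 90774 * 6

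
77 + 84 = 161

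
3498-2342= 1156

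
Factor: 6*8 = 48  =  2^4*3^1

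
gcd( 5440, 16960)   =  320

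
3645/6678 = 405/742 = 0.55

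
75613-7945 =67668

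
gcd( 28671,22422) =3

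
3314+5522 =8836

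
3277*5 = 16385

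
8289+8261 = 16550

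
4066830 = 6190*657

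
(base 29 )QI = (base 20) 1IC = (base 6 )3324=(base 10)772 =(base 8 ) 1404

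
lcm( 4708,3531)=14124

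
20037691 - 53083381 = -33045690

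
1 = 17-16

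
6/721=6/721=   0.01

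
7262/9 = 7262/9 = 806.89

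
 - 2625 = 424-3049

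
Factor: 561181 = 561181^1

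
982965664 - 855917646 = 127048018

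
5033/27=186 + 11/27 = 186.41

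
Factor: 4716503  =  11^1* 19^1*22567^1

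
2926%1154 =618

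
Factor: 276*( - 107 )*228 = -6733296 = - 2^4*3^2*19^1*23^1*107^1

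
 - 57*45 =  - 2565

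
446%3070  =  446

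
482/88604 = 241/44302= 0.01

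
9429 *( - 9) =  - 84861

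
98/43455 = 98/43455 =0.00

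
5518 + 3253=8771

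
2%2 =0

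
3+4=7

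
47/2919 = 47/2919  =  0.02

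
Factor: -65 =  - 5^1*13^1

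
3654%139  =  40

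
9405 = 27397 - 17992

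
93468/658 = 142 + 16/329 = 142.05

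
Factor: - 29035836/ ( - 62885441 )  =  2^2*3^2 * 43^1*239^( - 1)*18757^1*263119^(-1)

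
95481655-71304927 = 24176728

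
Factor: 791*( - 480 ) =-2^5*3^1*5^1*7^1*113^1 = - 379680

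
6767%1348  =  27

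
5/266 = 5/266 =0.02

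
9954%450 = 54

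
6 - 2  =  4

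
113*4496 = 508048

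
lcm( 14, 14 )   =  14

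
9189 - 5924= 3265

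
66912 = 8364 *8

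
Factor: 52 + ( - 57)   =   - 5 = - 5^1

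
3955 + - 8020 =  - 4065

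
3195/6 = 1065/2 = 532.50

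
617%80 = 57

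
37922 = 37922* 1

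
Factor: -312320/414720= - 61/81= - 3^ ( - 4 )*61^1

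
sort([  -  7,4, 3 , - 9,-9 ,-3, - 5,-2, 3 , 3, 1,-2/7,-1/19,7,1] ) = [-9,-9, - 7, - 5,-3, - 2 , - 2/7,  -  1/19,1,1, 3 , 3, 3,4,7]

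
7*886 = 6202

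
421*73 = 30733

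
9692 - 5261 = 4431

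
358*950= 340100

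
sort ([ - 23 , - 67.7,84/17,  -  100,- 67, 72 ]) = [ - 100,  -  67.7,-67, - 23, 84/17, 72 ] 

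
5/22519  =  5/22519 = 0.00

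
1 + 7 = 8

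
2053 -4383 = - 2330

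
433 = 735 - 302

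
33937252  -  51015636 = - 17078384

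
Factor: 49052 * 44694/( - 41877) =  -243592232/4653 = -  2^3*3^(-2 )*11^( - 1)*13^1*47^ (  -  1 )*191^1*12263^1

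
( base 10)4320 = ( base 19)bi7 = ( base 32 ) 470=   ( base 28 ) 5e8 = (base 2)1000011100000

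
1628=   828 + 800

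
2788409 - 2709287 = 79122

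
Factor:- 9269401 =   -  2111^1*4391^1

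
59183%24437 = 10309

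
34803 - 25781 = 9022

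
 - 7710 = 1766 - 9476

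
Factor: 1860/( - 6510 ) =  - 2/7 = - 2^1*7^( - 1 ) 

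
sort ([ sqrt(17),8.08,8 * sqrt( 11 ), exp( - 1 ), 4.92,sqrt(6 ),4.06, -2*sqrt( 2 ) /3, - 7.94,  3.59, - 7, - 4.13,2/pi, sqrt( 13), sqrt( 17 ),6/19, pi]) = [ - 7.94 , - 7, - 4.13, - 2*sqrt( 2) /3, 6/19, exp( - 1 ), 2/pi,sqrt(6 ),pi,3.59,sqrt( 13 ) , 4.06 , sqrt(17),sqrt ( 17),4.92,8.08,8*sqrt( 11) ] 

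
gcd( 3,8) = 1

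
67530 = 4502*15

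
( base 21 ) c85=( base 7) 21635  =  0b1010101011001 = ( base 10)5465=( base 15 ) 1945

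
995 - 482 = 513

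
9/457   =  9/457=0.02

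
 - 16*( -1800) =28800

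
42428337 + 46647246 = 89075583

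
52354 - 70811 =-18457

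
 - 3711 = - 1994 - 1717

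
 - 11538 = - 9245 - 2293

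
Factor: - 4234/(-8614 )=29/59  =  29^1 * 59^( - 1 )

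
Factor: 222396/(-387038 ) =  - 2^1 *3^1*43^1 * 449^ ( - 1)  =  -  258/449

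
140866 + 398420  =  539286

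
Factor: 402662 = 2^1 *13^1*17^1*911^1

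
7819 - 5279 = 2540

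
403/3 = 134+1/3 = 134.33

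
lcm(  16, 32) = 32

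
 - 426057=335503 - 761560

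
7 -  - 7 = 14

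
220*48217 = 10607740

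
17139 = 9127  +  8012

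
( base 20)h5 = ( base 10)345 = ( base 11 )294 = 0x159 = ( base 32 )AP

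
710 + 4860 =5570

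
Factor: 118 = 2^1*59^1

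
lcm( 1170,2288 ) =102960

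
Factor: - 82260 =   -  2^2*3^2 *5^1*457^1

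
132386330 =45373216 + 87013114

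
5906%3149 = 2757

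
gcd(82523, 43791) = 1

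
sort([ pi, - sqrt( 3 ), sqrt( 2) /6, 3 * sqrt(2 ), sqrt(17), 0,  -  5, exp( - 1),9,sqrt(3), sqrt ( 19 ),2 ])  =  [ - 5, - sqrt( 3 ),  0, sqrt(2 )/6, exp( - 1), sqrt(3),2, pi, sqrt(17), 3 * sqrt( 2 ),sqrt( 19 ),  9] 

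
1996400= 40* 49910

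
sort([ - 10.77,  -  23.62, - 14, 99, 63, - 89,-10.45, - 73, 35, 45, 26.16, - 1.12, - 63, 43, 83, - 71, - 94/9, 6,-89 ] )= [ - 89, - 89, - 73, - 71, - 63,-23.62,-14, - 10.77, - 10.45 , - 94/9, - 1.12 , 6, 26.16, 35, 43, 45, 63, 83,99 ] 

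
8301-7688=613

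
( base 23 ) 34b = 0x69a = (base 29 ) 208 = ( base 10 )1690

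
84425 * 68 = 5740900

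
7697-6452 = 1245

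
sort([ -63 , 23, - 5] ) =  [ - 63, - 5, 23 ]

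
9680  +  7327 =17007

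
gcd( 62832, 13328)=1904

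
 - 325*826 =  - 268450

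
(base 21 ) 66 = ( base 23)5H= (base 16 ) 84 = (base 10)132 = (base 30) 4c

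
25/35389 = 25/35389 = 0.00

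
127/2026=127/2026 =0.06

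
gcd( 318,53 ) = 53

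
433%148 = 137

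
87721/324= 270 + 241/324 = 270.74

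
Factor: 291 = 3^1*97^1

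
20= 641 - 621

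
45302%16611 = 12080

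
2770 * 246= 681420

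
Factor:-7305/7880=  - 2^(-3 )*3^1*197^( - 1 )*487^1 = - 1461/1576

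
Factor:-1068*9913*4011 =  - 2^2*3^2 * 7^1*23^1 *89^1*191^1 * 431^1= - 42464793924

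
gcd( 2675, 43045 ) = 5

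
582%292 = 290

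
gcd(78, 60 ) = 6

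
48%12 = 0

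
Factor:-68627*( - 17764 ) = 2^2*13^1*4441^1*5279^1 = 1219090028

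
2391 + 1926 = 4317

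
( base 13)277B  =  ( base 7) 22362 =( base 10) 5679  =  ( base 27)7L9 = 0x162f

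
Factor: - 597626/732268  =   - 2^( - 1)*19^1*15727^1*183067^( - 1)  =  - 298813/366134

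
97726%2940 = 706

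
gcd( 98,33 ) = 1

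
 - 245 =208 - 453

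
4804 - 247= 4557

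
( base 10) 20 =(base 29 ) k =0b10100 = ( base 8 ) 24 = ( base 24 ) K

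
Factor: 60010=2^1*5^1*17^1*353^1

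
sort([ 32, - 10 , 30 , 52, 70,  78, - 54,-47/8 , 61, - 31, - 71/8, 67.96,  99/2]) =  [ - 54,- 31, - 10, - 71/8,  -  47/8,30, 32 , 99/2 , 52, 61,67.96, 70,  78] 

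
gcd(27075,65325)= 75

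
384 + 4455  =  4839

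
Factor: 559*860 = 2^2*5^1*13^1*43^2 = 480740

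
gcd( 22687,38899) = 7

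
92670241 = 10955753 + 81714488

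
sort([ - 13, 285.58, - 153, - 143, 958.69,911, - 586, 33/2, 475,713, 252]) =[ -586, - 153, - 143,  -  13, 33/2, 252,285.58,  475, 713, 911, 958.69 ]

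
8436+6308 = 14744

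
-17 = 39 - 56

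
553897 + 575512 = 1129409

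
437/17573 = 437/17573 = 0.02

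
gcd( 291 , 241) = 1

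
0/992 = 0= 0.00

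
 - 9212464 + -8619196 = -17831660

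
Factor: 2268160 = 2^10* 5^1*443^1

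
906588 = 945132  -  38544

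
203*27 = 5481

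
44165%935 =220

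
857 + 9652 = 10509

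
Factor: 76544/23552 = 2^( - 2 )*13^1 = 13/4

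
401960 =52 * 7730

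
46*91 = 4186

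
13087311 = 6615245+6472066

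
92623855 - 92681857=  - 58002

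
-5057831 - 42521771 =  - 47579602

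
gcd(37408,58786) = 14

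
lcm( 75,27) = 675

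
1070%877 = 193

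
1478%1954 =1478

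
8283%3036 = 2211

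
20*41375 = 827500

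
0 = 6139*0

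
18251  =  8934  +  9317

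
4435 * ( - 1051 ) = - 4661185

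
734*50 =36700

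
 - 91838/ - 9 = 91838/9 = 10204.22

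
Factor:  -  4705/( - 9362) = 2^(-1)*5^1*31^( - 1) * 151^(-1 )  *941^1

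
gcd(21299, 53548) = 1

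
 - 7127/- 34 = 209 + 21/34 = 209.62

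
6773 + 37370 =44143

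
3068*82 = 251576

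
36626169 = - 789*(- 46421)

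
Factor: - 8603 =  - 7^1*1229^1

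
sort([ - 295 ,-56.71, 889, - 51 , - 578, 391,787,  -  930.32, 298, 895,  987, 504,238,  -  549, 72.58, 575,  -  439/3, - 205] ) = [ - 930.32, - 578, - 549, - 295, - 205, - 439/3 , -56.71, - 51, 72.58, 238, 298 , 391 , 504 , 575, 787 , 889, 895,987 ] 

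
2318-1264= 1054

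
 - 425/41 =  - 425/41 = - 10.37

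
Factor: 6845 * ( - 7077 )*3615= - 3^2*5^2*7^1*37^2*241^1*337^1=-175118064975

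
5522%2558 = 406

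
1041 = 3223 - 2182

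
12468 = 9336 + 3132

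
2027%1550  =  477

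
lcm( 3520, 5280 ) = 10560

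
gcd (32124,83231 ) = 1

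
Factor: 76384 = 2^5*7^1 *11^1*31^1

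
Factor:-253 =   -  11^1*23^1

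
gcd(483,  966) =483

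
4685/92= 50 +85/92 =50.92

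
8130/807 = 2710/269 = 10.07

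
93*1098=102114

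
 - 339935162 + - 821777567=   -  1161712729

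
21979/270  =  21979/270 = 81.40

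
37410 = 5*7482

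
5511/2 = 5511/2 = 2755.50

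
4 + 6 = 10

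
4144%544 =336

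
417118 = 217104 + 200014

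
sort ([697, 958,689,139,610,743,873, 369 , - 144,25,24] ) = [ - 144, 24 , 25 , 139,  369, 610, 689,697 , 743,873,958]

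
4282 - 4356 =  - 74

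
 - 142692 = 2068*( - 69 ) 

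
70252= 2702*26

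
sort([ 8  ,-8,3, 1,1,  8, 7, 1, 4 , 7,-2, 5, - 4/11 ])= [ - 8, - 2,-4/11, 1, 1, 1, 3 , 4,  5, 7, 7,8 , 8 ] 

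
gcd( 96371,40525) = 1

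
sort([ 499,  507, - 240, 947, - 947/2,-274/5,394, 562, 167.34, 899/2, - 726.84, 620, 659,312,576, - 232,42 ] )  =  [ - 726.84,  -  947/2, - 240, - 232,-274/5,  42,167.34, 312,  394,899/2, 499,  507, 562,  576, 620, 659, 947 ] 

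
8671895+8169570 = 16841465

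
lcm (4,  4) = 4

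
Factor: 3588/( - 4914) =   -  2^1 *3^( - 2)*7^(-1 )*23^1 = - 46/63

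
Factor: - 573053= - 13^1*17^1*2593^1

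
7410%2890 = 1630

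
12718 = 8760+3958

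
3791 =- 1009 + 4800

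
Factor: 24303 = 3^1*8101^1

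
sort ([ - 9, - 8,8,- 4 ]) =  [-9,  -  8, - 4, 8 ]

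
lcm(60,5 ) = 60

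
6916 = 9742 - 2826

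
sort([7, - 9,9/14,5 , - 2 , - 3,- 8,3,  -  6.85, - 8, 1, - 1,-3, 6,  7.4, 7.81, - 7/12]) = [ - 9, - 8, - 8, - 6.85, -3, - 3, - 2, - 1, - 7/12, 9/14, 1, 3, 5, 6 , 7, 7.4,7.81]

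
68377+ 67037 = 135414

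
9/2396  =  9/2396 = 0.00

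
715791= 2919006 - 2203215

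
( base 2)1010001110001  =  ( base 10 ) 5233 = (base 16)1471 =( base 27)74M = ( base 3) 21011211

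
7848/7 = 7848/7 = 1121.14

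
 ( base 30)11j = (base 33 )sp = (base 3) 1022011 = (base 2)1110110101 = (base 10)949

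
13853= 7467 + 6386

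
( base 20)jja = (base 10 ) 7990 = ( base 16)1f36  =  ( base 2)1111100110110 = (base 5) 223430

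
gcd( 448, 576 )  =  64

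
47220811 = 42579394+4641417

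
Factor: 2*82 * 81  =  13284 = 2^2 * 3^4*41^1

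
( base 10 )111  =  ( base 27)43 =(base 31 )3i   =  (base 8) 157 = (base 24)4F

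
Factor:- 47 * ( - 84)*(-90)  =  - 355320 = -2^3*3^3*5^1*7^1*47^1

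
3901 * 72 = 280872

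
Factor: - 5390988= - 2^2*3^1*449249^1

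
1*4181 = 4181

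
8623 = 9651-1028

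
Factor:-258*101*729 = -18996282= - 2^1*3^7 * 43^1*101^1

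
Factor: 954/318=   3^1= 3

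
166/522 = 83/261 = 0.32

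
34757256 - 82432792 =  -47675536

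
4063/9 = 451  +  4/9 = 451.44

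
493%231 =31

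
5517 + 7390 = 12907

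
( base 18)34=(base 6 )134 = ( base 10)58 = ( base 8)72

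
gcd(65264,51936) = 16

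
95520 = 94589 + 931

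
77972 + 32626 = 110598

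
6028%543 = 55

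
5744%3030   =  2714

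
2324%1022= 280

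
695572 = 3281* 212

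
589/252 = 2 + 85/252 =2.34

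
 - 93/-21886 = 3/706 = 0.00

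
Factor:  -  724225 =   -  5^2 * 59^1*491^1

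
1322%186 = 20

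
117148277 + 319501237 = 436649514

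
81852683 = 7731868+74120815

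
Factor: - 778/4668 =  - 1/6 =- 2^(-1 )*3^ ( - 1 )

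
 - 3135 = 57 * ( - 55)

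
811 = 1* 811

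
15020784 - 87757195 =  - 72736411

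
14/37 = 14/37  =  0.38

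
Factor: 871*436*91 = 2^2*7^1*13^2*67^1*109^1 = 34557796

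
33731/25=33731/25 = 1349.24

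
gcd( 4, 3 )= 1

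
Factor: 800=2^5*5^2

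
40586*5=202930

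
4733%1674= 1385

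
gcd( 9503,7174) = 17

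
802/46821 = 802/46821 = 0.02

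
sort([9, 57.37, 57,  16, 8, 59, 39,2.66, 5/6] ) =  [ 5/6 , 2.66, 8, 9, 16  ,  39, 57,57.37,59 ] 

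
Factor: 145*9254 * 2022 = 2713180260 = 2^2* 3^1*5^1 * 7^1 * 29^1*  337^1 * 661^1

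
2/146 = 1/73 =0.01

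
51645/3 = 17215= 17215.00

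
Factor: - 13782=-2^1*3^1*2297^1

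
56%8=0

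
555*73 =40515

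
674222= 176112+498110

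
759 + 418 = 1177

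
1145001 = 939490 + 205511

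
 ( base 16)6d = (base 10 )109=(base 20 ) 59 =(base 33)3A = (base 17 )67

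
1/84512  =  1/84512 = 0.00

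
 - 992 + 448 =- 544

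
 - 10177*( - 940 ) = 9566380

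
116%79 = 37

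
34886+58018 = 92904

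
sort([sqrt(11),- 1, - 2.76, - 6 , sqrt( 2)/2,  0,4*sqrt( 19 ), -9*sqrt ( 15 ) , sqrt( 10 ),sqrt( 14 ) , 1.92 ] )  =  [- 9*sqrt( 15 ), - 6, - 2.76  ,- 1,0,sqrt( 2)/2, 1.92, sqrt( 10), sqrt( 11 ),sqrt( 14 ),4*sqrt( 19 ) ]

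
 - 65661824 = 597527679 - 663189503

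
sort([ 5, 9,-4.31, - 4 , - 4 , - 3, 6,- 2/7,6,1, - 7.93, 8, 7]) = [-7.93, - 4.31, - 4,  -  4, - 3, - 2/7,1, 5,  6,6, 7, 8,9 ] 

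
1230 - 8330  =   - 7100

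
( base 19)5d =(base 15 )73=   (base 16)6C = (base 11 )99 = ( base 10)108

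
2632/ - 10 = -264+4/5 = - 263.20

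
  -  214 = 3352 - 3566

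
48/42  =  8/7 = 1.14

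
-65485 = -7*9355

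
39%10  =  9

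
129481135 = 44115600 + 85365535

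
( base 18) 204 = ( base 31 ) L1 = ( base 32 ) kc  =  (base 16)28C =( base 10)652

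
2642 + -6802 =-4160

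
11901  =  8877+3024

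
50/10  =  5 = 5.00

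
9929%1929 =284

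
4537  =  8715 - 4178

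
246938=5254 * 47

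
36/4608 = 1/128 = 0.01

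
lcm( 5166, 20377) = 366786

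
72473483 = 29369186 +43104297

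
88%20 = 8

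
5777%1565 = 1082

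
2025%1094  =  931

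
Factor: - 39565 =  - 5^1 *41^1* 193^1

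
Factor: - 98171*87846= - 2^1*3^1*11^4*127^1*773^1  =  - 8623929666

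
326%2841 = 326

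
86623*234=20269782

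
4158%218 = 16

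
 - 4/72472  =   - 1/18118 = - 0.00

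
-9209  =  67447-76656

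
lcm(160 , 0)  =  0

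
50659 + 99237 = 149896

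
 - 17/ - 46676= 17/46676= 0.00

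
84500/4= 21125 = 21125.00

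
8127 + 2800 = 10927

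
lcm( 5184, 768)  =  20736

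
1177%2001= 1177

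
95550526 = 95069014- - 481512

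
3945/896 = 4  +  361/896= 4.40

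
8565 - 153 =8412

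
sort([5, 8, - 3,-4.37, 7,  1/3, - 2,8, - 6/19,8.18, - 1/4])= [ - 4.37, - 3,- 2,-6/19,  -  1/4, 1/3,  5, 7, 8, 8, 8.18]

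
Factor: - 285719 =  - 7^5*17^1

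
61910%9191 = 6764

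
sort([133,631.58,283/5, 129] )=[ 283/5, 129 , 133 , 631.58]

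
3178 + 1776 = 4954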